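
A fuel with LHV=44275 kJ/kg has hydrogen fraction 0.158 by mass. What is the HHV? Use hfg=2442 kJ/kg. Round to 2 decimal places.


HHV = LHV + hfg * 9 * H
Water addition = 2442 * 9 * 0.158 = 3472.524 kJ/kg
HHV = 44275 + 3472.524 = 47747.52 kJ/kg


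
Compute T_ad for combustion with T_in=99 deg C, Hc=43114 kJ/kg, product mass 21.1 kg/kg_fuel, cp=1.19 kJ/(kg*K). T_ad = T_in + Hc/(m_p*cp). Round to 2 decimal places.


T_ad = T_in + Hc / (m_p * cp)
Denominator = 21.1 * 1.19 = 25.1090
Temperature rise = 43114 / 25.1090 = 1717.07 K
T_ad = 99 + 1717.07 = 1816.07 deg C


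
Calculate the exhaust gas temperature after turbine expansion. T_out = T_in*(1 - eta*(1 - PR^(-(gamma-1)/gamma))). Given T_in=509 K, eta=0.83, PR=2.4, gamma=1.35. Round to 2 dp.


T_out = T_in * (1 - eta * (1 - PR^(-(gamma-1)/gamma)))
Exponent = -(1.35-1)/1.35 = -0.25925926
PR^exp = 2.4^(-0.25925926) = 0.79694200
Factor = 1 - 0.83*(1 - 0.79694200) = 0.83146186
T_out = 509 * 0.83146186 = 423.21 K


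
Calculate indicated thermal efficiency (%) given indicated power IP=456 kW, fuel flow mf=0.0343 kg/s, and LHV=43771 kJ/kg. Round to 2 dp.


eta_ith = (IP / (mf * LHV)) * 100
Denominator = 0.0343 * 43771 = 1501.3453 kW
eta_ith = (456 / 1501.3453) * 100 = 30.37%


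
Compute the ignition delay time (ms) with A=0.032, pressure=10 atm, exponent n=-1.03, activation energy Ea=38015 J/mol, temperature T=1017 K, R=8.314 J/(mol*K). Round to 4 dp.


tau = A * P^n * exp(Ea/(R*T))
P^n = 10^(-1.03) = 0.09332543
Ea/(R*T) = 38015/(8.314*1017) = 4.495976
exp(Ea/(R*T)) = 89.655665
tau = 0.032 * 0.09332543 * 89.655665 = 0.2677 ms


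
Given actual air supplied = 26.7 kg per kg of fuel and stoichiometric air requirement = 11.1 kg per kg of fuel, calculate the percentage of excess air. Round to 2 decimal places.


Excess air = actual - stoichiometric = 26.7 - 11.1 = 15.60 kg/kg fuel
Excess air % = (excess / stoich) * 100 = (15.60 / 11.1) * 100 = 140.54%


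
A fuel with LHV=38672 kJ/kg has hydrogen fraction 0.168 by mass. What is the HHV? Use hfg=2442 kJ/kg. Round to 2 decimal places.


HHV = LHV + hfg * 9 * H
Water addition = 2442 * 9 * 0.168 = 3692.304 kJ/kg
HHV = 38672 + 3692.304 = 42364.30 kJ/kg


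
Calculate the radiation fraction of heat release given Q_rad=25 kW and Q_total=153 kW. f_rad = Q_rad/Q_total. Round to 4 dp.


f_rad = Q_rad / Q_total
f_rad = 25 / 153 = 0.1634


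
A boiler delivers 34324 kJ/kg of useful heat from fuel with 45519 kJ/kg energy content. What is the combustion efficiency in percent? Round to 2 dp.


Efficiency = (Q_useful / Q_fuel) * 100
Efficiency = (34324 / 45519) * 100
Efficiency = 0.7541 * 100 = 75.41%


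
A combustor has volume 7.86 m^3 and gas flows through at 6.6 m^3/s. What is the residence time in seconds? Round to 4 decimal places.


tau = V / Q_flow
tau = 7.86 / 6.6 = 1.1909 s


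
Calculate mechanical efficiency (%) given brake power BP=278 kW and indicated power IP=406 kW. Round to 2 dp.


eta_mech = (BP / IP) * 100
Ratio = 278 / 406 = 0.6847
eta_mech = 0.6847 * 100 = 68.47%


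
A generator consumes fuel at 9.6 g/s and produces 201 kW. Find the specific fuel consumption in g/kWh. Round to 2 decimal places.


SFC = (mf / BP) * 3600
Rate = 9.6 / 201 = 0.047761 g/(s*kW)
SFC = 0.047761 * 3600 = 171.94 g/kWh


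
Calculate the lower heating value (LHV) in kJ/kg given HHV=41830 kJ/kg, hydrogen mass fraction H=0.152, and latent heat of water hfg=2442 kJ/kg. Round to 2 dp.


LHV = HHV - hfg * 9 * H
Water correction = 2442 * 9 * 0.152 = 3340.656 kJ/kg
LHV = 41830 - 3340.656 = 38489.34 kJ/kg


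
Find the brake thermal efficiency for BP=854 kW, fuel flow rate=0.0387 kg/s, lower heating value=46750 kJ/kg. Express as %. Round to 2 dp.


eta_BTE = (BP / (mf * LHV)) * 100
Denominator = 0.0387 * 46750 = 1809.2250 kW
eta_BTE = (854 / 1809.2250) * 100 = 47.20%


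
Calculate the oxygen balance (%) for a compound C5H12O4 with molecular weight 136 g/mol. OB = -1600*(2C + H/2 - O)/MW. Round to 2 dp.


OB = -1600 * (2C + H/2 - O) / MW
Inner = 2*5 + 12/2 - 4 = 12.00
OB = -1600 * 12.00 / 136 = -141.18%


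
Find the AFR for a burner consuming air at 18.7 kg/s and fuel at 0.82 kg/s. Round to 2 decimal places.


AFR = m_air / m_fuel
AFR = 18.7 / 0.82 = 22.80


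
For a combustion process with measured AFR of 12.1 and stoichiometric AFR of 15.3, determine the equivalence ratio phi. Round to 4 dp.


phi = AFR_stoich / AFR_actual
phi = 15.3 / 12.1 = 1.2645


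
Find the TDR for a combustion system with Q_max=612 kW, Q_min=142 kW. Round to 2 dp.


TDR = Q_max / Q_min
TDR = 612 / 142 = 4.31


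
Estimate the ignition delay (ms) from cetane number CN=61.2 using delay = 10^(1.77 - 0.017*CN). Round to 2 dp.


delay = 10^(1.77 - 0.017*CN)
Exponent = 1.77 - 0.017*61.2 = 0.7296
delay = 10^0.7296 = 5.37 ms


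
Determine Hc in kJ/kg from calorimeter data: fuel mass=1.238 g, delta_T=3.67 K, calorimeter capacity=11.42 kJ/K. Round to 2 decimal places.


Hc = C_cal * delta_T / m_fuel
Q_released = 11.42 * 3.67 = 41.9114 kJ
m_fuel = 1.238 g = 1.238/1000 kg = 0.001238 kg
Hc = 41.9114 / 0.001238 = 33854.12 kJ/kg


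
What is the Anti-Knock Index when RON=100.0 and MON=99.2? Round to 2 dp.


AKI = (RON + MON) / 2
AKI = (100.0 + 99.2) / 2
AKI = 199.2 / 2 = 99.60


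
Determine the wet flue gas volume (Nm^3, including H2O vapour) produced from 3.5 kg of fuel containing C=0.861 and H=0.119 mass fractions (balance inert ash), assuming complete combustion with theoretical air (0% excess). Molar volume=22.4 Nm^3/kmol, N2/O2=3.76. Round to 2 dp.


Per kg fuel: CO2 = (C/12 kmol)*22.4 = (0.861/12)*22.4 = 1.60720 Nm^3
Per kg fuel: H2O = (H/2 kmol)*22.4 = (0.119/2)*22.4 = 1.33280 Nm^3
O2 needed per kg fuel = C/12 + H/4 = 0.861/12 + 0.119/4 = 0.10150000 kmol
Per kg fuel: N2 = O2*3.76*22.4 = 0.10150000*3.76*22.4 = 8.54874 Nm^3
Total per kg = 1.60720 + 1.33280 + 8.54874 = 11.48874 Nm^3
Total = 11.48874 * 3.5 = 40.21 Nm^3


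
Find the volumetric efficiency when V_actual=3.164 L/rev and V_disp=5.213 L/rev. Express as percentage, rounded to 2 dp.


eta_v = (V_actual / V_disp) * 100
Ratio = 3.164 / 5.213 = 0.6069
eta_v = 0.6069 * 100 = 60.69%


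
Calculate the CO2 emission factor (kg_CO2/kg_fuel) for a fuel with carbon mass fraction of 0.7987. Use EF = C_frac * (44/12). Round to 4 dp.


EF = C_frac * (M_CO2 / M_C)
EF = 0.7987 * (44/12)
EF = 0.7987 * 3.666667 = 2.9286 kg_CO2/kg_fuel


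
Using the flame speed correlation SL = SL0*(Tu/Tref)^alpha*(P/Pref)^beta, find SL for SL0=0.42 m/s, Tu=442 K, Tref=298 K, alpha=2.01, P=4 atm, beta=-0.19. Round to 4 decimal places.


SL = SL0 * (Tu/Tref)^alpha * (P/Pref)^beta
T ratio = 442/298 = 1.48322148
(T ratio)^alpha = 1.48322148^2.01 = 2.208636
(P/Pref)^beta = 4^(-0.19) = 0.768438
SL = 0.42 * 2.208636 * 0.768438 = 0.7128 m/s


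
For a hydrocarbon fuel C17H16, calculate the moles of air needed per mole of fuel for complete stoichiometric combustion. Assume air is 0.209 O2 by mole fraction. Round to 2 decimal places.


Balanced combustion: C17H16 + 21 O2 -> 17 CO2 + 8 H2O
O2 needed = C + H/4 = 17 + 16/4 = 21.00 moles
Air moles = O2 / 0.209 = 21.00 / 0.209 = 100.48 moles air


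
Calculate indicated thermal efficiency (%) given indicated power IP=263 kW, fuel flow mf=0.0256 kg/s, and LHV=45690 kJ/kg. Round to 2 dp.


eta_ith = (IP / (mf * LHV)) * 100
Denominator = 0.0256 * 45690 = 1169.6640 kW
eta_ith = (263 / 1169.6640) * 100 = 22.49%


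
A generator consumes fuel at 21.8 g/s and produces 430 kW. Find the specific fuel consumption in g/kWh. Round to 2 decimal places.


SFC = (mf / BP) * 3600
Rate = 21.8 / 430 = 0.050698 g/(s*kW)
SFC = 0.050698 * 3600 = 182.51 g/kWh


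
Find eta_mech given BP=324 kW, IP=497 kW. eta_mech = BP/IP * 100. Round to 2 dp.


eta_mech = (BP / IP) * 100
Ratio = 324 / 497 = 0.6519
eta_mech = 0.6519 * 100 = 65.19%


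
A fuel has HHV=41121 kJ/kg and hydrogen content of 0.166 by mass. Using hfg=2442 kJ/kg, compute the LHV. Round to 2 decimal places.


LHV = HHV - hfg * 9 * H
Water correction = 2442 * 9 * 0.166 = 3648.348 kJ/kg
LHV = 41121 - 3648.348 = 37472.65 kJ/kg


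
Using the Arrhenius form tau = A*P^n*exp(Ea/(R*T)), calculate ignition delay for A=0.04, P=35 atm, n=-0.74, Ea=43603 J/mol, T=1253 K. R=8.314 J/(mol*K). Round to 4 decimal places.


tau = A * P^n * exp(Ea/(R*T))
P^n = 35^(-0.74) = 0.07200948
Ea/(R*T) = 43603/(8.314*1253) = 4.185576
exp(Ea/(R*T)) = 65.731381
tau = 0.04 * 0.07200948 * 65.731381 = 0.1893 ms


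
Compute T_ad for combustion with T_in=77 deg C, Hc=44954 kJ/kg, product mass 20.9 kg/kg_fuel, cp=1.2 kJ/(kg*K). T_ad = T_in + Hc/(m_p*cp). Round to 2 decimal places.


T_ad = T_in + Hc / (m_p * cp)
Denominator = 20.9 * 1.2 = 25.0800
Temperature rise = 44954 / 25.0800 = 1792.42 K
T_ad = 77 + 1792.42 = 1869.42 deg C


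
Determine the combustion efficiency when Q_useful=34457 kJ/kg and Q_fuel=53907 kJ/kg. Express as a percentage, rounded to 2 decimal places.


Efficiency = (Q_useful / Q_fuel) * 100
Efficiency = (34457 / 53907) * 100
Efficiency = 0.6392 * 100 = 63.92%


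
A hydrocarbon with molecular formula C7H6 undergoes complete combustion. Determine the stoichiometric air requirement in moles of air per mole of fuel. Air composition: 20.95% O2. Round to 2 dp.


Balanced combustion: C7H6 + 8.5 O2 -> 7 CO2 + 3 H2O
O2 needed = C + H/4 = 7 + 6/4 = 8.50 moles
Air moles = O2 / 0.2095 = 8.50 / 0.2095 = 40.57 moles air


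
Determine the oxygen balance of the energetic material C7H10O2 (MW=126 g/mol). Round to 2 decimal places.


OB = -1600 * (2C + H/2 - O) / MW
Inner = 2*7 + 10/2 - 2 = 17.00
OB = -1600 * 17.00 / 126 = -215.87%


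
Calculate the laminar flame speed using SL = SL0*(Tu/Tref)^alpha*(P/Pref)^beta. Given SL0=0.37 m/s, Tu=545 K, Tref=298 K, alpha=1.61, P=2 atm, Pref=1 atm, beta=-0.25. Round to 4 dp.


SL = SL0 * (Tu/Tref)^alpha * (P/Pref)^beta
T ratio = 545/298 = 1.82885906
(T ratio)^alpha = 1.82885906^1.61 = 2.643079
(P/Pref)^beta = 2^(-0.25) = 0.840896
SL = 0.37 * 2.643079 * 0.840896 = 0.8223 m/s


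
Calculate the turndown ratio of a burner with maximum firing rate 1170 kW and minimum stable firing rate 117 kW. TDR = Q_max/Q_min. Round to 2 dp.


TDR = Q_max / Q_min
TDR = 1170 / 117 = 10.00


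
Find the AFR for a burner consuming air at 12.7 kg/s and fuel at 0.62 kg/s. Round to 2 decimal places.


AFR = m_air / m_fuel
AFR = 12.7 / 0.62 = 20.48


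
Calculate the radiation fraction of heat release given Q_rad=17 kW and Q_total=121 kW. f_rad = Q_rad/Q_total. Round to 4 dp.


f_rad = Q_rad / Q_total
f_rad = 17 / 121 = 0.1405


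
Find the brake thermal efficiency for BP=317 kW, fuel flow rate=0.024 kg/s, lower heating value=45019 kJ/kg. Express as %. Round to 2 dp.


eta_BTE = (BP / (mf * LHV)) * 100
Denominator = 0.024 * 45019 = 1080.4560 kW
eta_BTE = (317 / 1080.4560) * 100 = 29.34%


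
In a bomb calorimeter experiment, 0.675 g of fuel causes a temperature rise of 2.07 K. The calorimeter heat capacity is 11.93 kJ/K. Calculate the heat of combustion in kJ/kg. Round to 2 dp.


Hc = C_cal * delta_T / m_fuel
Q_released = 11.93 * 2.07 = 24.6951 kJ
m_fuel = 0.675 g = 0.675/1000 kg = 0.000675 kg
Hc = 24.6951 / 0.000675 = 36585.33 kJ/kg


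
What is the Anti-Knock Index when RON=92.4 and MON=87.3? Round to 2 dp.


AKI = (RON + MON) / 2
AKI = (92.4 + 87.3) / 2
AKI = 179.7 / 2 = 89.85


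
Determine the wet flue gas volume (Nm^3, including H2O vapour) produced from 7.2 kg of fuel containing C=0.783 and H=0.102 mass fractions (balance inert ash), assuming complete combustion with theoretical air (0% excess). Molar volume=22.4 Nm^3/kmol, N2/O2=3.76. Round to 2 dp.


Per kg fuel: CO2 = (C/12 kmol)*22.4 = (0.783/12)*22.4 = 1.46160 Nm^3
Per kg fuel: H2O = (H/2 kmol)*22.4 = (0.102/2)*22.4 = 1.14240 Nm^3
O2 needed per kg fuel = C/12 + H/4 = 0.783/12 + 0.102/4 = 0.09075000 kmol
Per kg fuel: N2 = O2*3.76*22.4 = 0.09075000*3.76*22.4 = 7.64333 Nm^3
Total per kg = 1.46160 + 1.14240 + 7.64333 = 10.24733 Nm^3
Total = 10.24733 * 7.2 = 73.78 Nm^3


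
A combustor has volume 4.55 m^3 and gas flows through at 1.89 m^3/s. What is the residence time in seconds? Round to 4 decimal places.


tau = V / Q_flow
tau = 4.55 / 1.89 = 2.4074 s


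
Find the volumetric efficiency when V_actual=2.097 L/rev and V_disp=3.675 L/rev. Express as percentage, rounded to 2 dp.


eta_v = (V_actual / V_disp) * 100
Ratio = 2.097 / 3.675 = 0.5706
eta_v = 0.5706 * 100 = 57.06%


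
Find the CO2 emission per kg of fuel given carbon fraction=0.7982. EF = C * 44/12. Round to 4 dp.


EF = C_frac * (M_CO2 / M_C)
EF = 0.7982 * (44/12)
EF = 0.7982 * 3.666667 = 2.9267 kg_CO2/kg_fuel


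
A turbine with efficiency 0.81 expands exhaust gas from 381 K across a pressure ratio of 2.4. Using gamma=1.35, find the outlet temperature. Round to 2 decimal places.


T_out = T_in * (1 - eta * (1 - PR^(-(gamma-1)/gamma)))
Exponent = -(1.35-1)/1.35 = -0.25925926
PR^exp = 2.4^(-0.25925926) = 0.79694200
Factor = 1 - 0.81*(1 - 0.79694200) = 0.83552302
T_out = 381 * 0.83552302 = 318.33 K


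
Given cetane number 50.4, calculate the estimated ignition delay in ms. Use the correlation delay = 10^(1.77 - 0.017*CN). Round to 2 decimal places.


delay = 10^(1.77 - 0.017*CN)
Exponent = 1.77 - 0.017*50.4 = 0.9132
delay = 10^0.9132 = 8.19 ms


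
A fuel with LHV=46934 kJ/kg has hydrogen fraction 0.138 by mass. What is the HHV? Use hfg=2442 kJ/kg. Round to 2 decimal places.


HHV = LHV + hfg * 9 * H
Water addition = 2442 * 9 * 0.138 = 3032.964 kJ/kg
HHV = 46934 + 3032.964 = 49966.96 kJ/kg


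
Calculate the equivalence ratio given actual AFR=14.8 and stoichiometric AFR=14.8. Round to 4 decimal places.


phi = AFR_stoich / AFR_actual
phi = 14.8 / 14.8 = 1.0000


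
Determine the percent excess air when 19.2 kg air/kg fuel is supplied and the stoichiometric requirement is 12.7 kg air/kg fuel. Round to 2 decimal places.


Excess air = actual - stoichiometric = 19.2 - 12.7 = 6.50 kg/kg fuel
Excess air % = (excess / stoich) * 100 = (6.50 / 12.7) * 100 = 51.18%


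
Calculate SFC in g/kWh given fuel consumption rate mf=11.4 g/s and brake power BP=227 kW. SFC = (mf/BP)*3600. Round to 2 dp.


SFC = (mf / BP) * 3600
Rate = 11.4 / 227 = 0.050220 g/(s*kW)
SFC = 0.050220 * 3600 = 180.79 g/kWh


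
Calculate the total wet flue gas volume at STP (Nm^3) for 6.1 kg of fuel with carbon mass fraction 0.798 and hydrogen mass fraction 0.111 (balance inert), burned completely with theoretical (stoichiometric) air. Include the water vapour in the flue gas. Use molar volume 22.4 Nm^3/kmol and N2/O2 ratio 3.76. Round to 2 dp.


Per kg fuel: CO2 = (C/12 kmol)*22.4 = (0.798/12)*22.4 = 1.48960 Nm^3
Per kg fuel: H2O = (H/2 kmol)*22.4 = (0.111/2)*22.4 = 1.24320 Nm^3
O2 needed per kg fuel = C/12 + H/4 = 0.798/12 + 0.111/4 = 0.09425000 kmol
Per kg fuel: N2 = O2*3.76*22.4 = 0.09425000*3.76*22.4 = 7.93811 Nm^3
Total per kg = 1.48960 + 1.24320 + 7.93811 = 10.67091 Nm^3
Total = 10.67091 * 6.1 = 65.09 Nm^3


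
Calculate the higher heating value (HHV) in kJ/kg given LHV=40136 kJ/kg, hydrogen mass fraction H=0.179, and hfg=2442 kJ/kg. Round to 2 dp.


HHV = LHV + hfg * 9 * H
Water addition = 2442 * 9 * 0.179 = 3934.062 kJ/kg
HHV = 40136 + 3934.062 = 44070.06 kJ/kg


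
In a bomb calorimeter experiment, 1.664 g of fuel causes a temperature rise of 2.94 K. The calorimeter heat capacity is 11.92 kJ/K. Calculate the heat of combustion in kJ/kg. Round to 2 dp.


Hc = C_cal * delta_T / m_fuel
Q_released = 11.92 * 2.94 = 35.0448 kJ
m_fuel = 1.664 g = 1.664/1000 kg = 0.001664 kg
Hc = 35.0448 / 0.001664 = 21060.58 kJ/kg


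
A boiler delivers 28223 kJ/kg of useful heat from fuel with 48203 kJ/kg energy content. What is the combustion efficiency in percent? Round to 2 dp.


Efficiency = (Q_useful / Q_fuel) * 100
Efficiency = (28223 / 48203) * 100
Efficiency = 0.5855 * 100 = 58.55%


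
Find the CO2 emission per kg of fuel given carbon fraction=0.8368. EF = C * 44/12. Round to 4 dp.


EF = C_frac * (M_CO2 / M_C)
EF = 0.8368 * (44/12)
EF = 0.8368 * 3.666667 = 3.0683 kg_CO2/kg_fuel


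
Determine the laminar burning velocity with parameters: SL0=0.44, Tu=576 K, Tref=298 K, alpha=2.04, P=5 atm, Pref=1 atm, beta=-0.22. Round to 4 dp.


SL = SL0 * (Tu/Tref)^alpha * (P/Pref)^beta
T ratio = 576/298 = 1.93288591
(T ratio)^alpha = 1.93288591^2.04 = 3.835842
(P/Pref)^beta = 5^(-0.22) = 0.701821
SL = 0.44 * 3.835842 * 0.701821 = 1.1845 m/s


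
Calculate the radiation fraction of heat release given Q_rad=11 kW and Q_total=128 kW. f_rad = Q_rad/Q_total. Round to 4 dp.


f_rad = Q_rad / Q_total
f_rad = 11 / 128 = 0.0859


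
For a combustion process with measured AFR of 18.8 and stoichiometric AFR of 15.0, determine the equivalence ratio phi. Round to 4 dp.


phi = AFR_stoich / AFR_actual
phi = 15.0 / 18.8 = 0.7979


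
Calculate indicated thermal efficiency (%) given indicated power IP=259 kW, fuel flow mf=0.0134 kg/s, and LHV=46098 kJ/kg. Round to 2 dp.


eta_ith = (IP / (mf * LHV)) * 100
Denominator = 0.0134 * 46098 = 617.7132 kW
eta_ith = (259 / 617.7132) * 100 = 41.93%


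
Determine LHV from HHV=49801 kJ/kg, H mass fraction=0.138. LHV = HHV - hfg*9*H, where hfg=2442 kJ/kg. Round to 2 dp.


LHV = HHV - hfg * 9 * H
Water correction = 2442 * 9 * 0.138 = 3032.964 kJ/kg
LHV = 49801 - 3032.964 = 46768.04 kJ/kg


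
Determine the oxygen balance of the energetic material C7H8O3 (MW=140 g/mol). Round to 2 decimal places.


OB = -1600 * (2C + H/2 - O) / MW
Inner = 2*7 + 8/2 - 3 = 15.00
OB = -1600 * 15.00 / 140 = -171.43%


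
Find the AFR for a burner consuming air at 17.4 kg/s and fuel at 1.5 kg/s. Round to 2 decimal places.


AFR = m_air / m_fuel
AFR = 17.4 / 1.5 = 11.60


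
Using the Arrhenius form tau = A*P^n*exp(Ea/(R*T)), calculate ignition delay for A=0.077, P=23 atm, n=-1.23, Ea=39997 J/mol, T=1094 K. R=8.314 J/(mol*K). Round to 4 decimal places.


tau = A * P^n * exp(Ea/(R*T))
P^n = 23^(-1.23) = 0.02113853
Ea/(R*T) = 39997/(8.314*1094) = 4.397442
exp(Ea/(R*T)) = 81.242747
tau = 0.077 * 0.02113853 * 81.242747 = 0.1322 ms


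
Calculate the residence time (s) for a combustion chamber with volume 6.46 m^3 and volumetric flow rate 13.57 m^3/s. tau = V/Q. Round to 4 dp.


tau = V / Q_flow
tau = 6.46 / 13.57 = 0.4761 s


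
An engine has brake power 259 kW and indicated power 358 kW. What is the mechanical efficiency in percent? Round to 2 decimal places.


eta_mech = (BP / IP) * 100
Ratio = 259 / 358 = 0.7235
eta_mech = 0.7235 * 100 = 72.35%


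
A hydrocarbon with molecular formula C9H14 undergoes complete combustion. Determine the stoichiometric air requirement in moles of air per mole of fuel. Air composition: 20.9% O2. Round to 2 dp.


Balanced combustion: C9H14 + 12.5 O2 -> 9 CO2 + 7 H2O
O2 needed = C + H/4 = 9 + 14/4 = 12.50 moles
Air moles = O2 / 0.209 = 12.50 / 0.209 = 59.81 moles air


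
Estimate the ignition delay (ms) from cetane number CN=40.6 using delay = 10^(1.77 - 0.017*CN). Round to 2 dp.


delay = 10^(1.77 - 0.017*CN)
Exponent = 1.77 - 0.017*40.6 = 1.0798
delay = 10^1.0798 = 12.02 ms


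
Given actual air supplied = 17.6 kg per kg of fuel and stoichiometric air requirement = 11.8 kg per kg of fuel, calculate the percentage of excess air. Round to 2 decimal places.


Excess air = actual - stoichiometric = 17.6 - 11.8 = 5.80 kg/kg fuel
Excess air % = (excess / stoich) * 100 = (5.80 / 11.8) * 100 = 49.15%


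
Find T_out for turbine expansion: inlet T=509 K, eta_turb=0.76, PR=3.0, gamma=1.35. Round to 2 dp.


T_out = T_in * (1 - eta * (1 - PR^(-(gamma-1)/gamma)))
Exponent = -(1.35-1)/1.35 = -0.25925926
PR^exp = 3.0^(-0.25925926) = 0.75214556
Factor = 1 - 0.76*(1 - 0.75214556) = 0.81163063
T_out = 509 * 0.81163063 = 413.12 K


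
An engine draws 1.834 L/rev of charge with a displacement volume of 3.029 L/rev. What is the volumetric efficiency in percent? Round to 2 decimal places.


eta_v = (V_actual / V_disp) * 100
Ratio = 1.834 / 3.029 = 0.6055
eta_v = 0.6055 * 100 = 60.55%


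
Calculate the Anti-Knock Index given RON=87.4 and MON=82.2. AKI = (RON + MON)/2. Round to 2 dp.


AKI = (RON + MON) / 2
AKI = (87.4 + 82.2) / 2
AKI = 169.6 / 2 = 84.80


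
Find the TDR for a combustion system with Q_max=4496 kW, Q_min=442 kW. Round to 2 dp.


TDR = Q_max / Q_min
TDR = 4496 / 442 = 10.17


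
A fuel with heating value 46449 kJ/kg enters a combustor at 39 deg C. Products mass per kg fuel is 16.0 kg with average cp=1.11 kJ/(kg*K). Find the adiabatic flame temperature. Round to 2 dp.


T_ad = T_in + Hc / (m_p * cp)
Denominator = 16.0 * 1.11 = 17.7600
Temperature rise = 46449 / 17.7600 = 2615.37 K
T_ad = 39 + 2615.37 = 2654.37 deg C


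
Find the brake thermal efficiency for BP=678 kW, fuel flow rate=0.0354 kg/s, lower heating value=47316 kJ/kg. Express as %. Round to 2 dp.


eta_BTE = (BP / (mf * LHV)) * 100
Denominator = 0.0354 * 47316 = 1674.9864 kW
eta_BTE = (678 / 1674.9864) * 100 = 40.48%


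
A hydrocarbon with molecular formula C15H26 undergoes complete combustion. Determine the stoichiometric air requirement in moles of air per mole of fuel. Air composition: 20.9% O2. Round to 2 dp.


Balanced combustion: C15H26 + 21.5 O2 -> 15 CO2 + 13 H2O
O2 needed = C + H/4 = 15 + 26/4 = 21.50 moles
Air moles = O2 / 0.209 = 21.50 / 0.209 = 102.87 moles air


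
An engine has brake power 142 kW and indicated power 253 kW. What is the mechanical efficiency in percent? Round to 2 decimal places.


eta_mech = (BP / IP) * 100
Ratio = 142 / 253 = 0.5613
eta_mech = 0.5613 * 100 = 56.13%


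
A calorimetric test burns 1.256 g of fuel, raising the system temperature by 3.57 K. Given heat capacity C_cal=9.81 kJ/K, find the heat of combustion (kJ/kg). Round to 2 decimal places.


Hc = C_cal * delta_T / m_fuel
Q_released = 9.81 * 3.57 = 35.0217 kJ
m_fuel = 1.256 g = 1.256/1000 kg = 0.001256 kg
Hc = 35.0217 / 0.001256 = 27883.52 kJ/kg


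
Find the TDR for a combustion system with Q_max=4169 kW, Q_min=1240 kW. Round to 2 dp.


TDR = Q_max / Q_min
TDR = 4169 / 1240 = 3.36


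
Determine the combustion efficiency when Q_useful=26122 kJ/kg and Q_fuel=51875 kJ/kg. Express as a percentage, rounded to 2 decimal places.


Efficiency = (Q_useful / Q_fuel) * 100
Efficiency = (26122 / 51875) * 100
Efficiency = 0.5036 * 100 = 50.36%


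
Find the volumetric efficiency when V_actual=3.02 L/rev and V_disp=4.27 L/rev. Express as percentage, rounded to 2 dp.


eta_v = (V_actual / V_disp) * 100
Ratio = 3.02 / 4.27 = 0.7073
eta_v = 0.7073 * 100 = 70.73%


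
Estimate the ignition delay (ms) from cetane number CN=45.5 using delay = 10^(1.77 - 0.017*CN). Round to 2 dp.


delay = 10^(1.77 - 0.017*CN)
Exponent = 1.77 - 0.017*45.5 = 0.9965
delay = 10^0.9965 = 9.92 ms


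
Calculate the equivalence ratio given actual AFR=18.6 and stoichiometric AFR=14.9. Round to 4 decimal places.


phi = AFR_stoich / AFR_actual
phi = 14.9 / 18.6 = 0.8011


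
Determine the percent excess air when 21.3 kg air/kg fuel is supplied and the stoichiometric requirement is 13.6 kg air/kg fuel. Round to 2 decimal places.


Excess air = actual - stoichiometric = 21.3 - 13.6 = 7.70 kg/kg fuel
Excess air % = (excess / stoich) * 100 = (7.70 / 13.6) * 100 = 56.62%


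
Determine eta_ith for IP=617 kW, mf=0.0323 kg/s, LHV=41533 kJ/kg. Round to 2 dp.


eta_ith = (IP / (mf * LHV)) * 100
Denominator = 0.0323 * 41533 = 1341.5159 kW
eta_ith = (617 / 1341.5159) * 100 = 45.99%


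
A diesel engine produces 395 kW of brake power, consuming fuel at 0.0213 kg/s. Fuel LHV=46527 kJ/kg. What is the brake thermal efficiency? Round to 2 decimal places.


eta_BTE = (BP / (mf * LHV)) * 100
Denominator = 0.0213 * 46527 = 991.0251 kW
eta_BTE = (395 / 991.0251) * 100 = 39.86%


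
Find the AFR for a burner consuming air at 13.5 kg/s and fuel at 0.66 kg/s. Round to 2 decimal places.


AFR = m_air / m_fuel
AFR = 13.5 / 0.66 = 20.45


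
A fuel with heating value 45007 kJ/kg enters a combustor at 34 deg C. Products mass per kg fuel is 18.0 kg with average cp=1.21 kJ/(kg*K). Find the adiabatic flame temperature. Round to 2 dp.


T_ad = T_in + Hc / (m_p * cp)
Denominator = 18.0 * 1.21 = 21.7800
Temperature rise = 45007 / 21.7800 = 2066.44 K
T_ad = 34 + 2066.44 = 2100.44 deg C


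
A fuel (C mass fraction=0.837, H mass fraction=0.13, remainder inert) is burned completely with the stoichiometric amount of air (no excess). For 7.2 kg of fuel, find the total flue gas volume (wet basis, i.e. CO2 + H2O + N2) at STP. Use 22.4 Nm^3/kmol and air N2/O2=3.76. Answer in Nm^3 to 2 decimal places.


Per kg fuel: CO2 = (C/12 kmol)*22.4 = (0.837/12)*22.4 = 1.56240 Nm^3
Per kg fuel: H2O = (H/2 kmol)*22.4 = (0.13/2)*22.4 = 1.45600 Nm^3
O2 needed per kg fuel = C/12 + H/4 = 0.837/12 + 0.13/4 = 0.10225000 kmol
Per kg fuel: N2 = O2*3.76*22.4 = 0.10225000*3.76*22.4 = 8.61190 Nm^3
Total per kg = 1.56240 + 1.45600 + 8.61190 = 11.63030 Nm^3
Total = 11.63030 * 7.2 = 83.74 Nm^3


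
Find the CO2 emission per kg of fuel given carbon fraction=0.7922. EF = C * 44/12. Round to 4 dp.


EF = C_frac * (M_CO2 / M_C)
EF = 0.7922 * (44/12)
EF = 0.7922 * 3.666667 = 2.9047 kg_CO2/kg_fuel


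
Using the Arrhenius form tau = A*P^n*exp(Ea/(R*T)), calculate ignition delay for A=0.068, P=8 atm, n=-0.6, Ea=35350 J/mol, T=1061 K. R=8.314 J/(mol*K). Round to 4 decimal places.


tau = A * P^n * exp(Ea/(R*T))
P^n = 8^(-0.6) = 0.28717459
Ea/(R*T) = 35350/(8.314*1061) = 4.007412
exp(Ea/(R*T)) = 55.004345
tau = 0.068 * 0.28717459 * 55.004345 = 1.0741 ms


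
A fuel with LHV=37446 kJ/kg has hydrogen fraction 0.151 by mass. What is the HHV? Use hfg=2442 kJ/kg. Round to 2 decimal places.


HHV = LHV + hfg * 9 * H
Water addition = 2442 * 9 * 0.151 = 3318.678 kJ/kg
HHV = 37446 + 3318.678 = 40764.68 kJ/kg


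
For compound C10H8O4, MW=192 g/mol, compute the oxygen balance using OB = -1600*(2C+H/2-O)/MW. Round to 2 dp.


OB = -1600 * (2C + H/2 - O) / MW
Inner = 2*10 + 8/2 - 4 = 20.00
OB = -1600 * 20.00 / 192 = -166.67%


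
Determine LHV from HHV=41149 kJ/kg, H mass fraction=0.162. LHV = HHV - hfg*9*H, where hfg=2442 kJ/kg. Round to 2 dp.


LHV = HHV - hfg * 9 * H
Water correction = 2442 * 9 * 0.162 = 3560.436 kJ/kg
LHV = 41149 - 3560.436 = 37588.56 kJ/kg


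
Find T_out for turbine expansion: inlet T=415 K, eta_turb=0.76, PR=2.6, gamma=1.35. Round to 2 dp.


T_out = T_in * (1 - eta * (1 - PR^(-(gamma-1)/gamma)))
Exponent = -(1.35-1)/1.35 = -0.25925926
PR^exp = 2.6^(-0.25925926) = 0.78057442
Factor = 1 - 0.76*(1 - 0.78057442) = 0.83323656
T_out = 415 * 0.83323656 = 345.79 K


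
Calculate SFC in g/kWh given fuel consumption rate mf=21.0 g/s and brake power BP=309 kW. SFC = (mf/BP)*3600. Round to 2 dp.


SFC = (mf / BP) * 3600
Rate = 21.0 / 309 = 0.067961 g/(s*kW)
SFC = 0.067961 * 3600 = 244.66 g/kWh


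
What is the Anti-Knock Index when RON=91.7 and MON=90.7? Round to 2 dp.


AKI = (RON + MON) / 2
AKI = (91.7 + 90.7) / 2
AKI = 182.4 / 2 = 91.20


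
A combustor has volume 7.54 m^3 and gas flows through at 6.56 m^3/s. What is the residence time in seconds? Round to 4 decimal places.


tau = V / Q_flow
tau = 7.54 / 6.56 = 1.1494 s


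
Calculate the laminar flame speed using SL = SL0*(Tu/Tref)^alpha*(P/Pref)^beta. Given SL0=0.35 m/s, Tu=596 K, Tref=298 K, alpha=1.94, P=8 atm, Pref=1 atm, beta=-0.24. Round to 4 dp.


SL = SL0 * (Tu/Tref)^alpha * (P/Pref)^beta
T ratio = 596/298 = 2.00000000
(T ratio)^alpha = 2.00000000^1.94 = 3.837056
(P/Pref)^beta = 8^(-0.24) = 0.607097
SL = 0.35 * 3.837056 * 0.607097 = 0.8153 m/s


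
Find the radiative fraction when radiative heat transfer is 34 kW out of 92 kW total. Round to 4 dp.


f_rad = Q_rad / Q_total
f_rad = 34 / 92 = 0.3696


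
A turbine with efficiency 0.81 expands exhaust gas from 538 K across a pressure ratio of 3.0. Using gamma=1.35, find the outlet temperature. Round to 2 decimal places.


T_out = T_in * (1 - eta * (1 - PR^(-(gamma-1)/gamma)))
Exponent = -(1.35-1)/1.35 = -0.25925926
PR^exp = 3.0^(-0.25925926) = 0.75214556
Factor = 1 - 0.81*(1 - 0.75214556) = 0.79923790
T_out = 538 * 0.79923790 = 429.99 K


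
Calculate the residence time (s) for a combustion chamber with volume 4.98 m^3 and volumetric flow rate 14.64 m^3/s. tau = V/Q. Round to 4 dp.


tau = V / Q_flow
tau = 4.98 / 14.64 = 0.3402 s


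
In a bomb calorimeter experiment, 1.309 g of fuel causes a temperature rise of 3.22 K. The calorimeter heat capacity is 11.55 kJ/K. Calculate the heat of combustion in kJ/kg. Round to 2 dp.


Hc = C_cal * delta_T / m_fuel
Q_released = 11.55 * 3.22 = 37.1910 kJ
m_fuel = 1.309 g = 1.309/1000 kg = 0.001309 kg
Hc = 37.1910 / 0.001309 = 28411.76 kJ/kg


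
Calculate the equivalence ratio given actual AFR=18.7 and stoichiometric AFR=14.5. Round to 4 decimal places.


phi = AFR_stoich / AFR_actual
phi = 14.5 / 18.7 = 0.7754


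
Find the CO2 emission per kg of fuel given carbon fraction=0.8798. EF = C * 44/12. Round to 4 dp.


EF = C_frac * (M_CO2 / M_C)
EF = 0.8798 * (44/12)
EF = 0.8798 * 3.666667 = 3.2259 kg_CO2/kg_fuel


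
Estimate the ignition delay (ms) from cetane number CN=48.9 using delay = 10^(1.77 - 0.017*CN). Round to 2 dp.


delay = 10^(1.77 - 0.017*CN)
Exponent = 1.77 - 0.017*48.9 = 0.9387
delay = 10^0.9387 = 8.68 ms


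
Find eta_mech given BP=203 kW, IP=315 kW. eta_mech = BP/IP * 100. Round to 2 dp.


eta_mech = (BP / IP) * 100
Ratio = 203 / 315 = 0.6444
eta_mech = 0.6444 * 100 = 64.44%


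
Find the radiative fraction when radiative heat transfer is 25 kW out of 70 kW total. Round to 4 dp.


f_rad = Q_rad / Q_total
f_rad = 25 / 70 = 0.3571


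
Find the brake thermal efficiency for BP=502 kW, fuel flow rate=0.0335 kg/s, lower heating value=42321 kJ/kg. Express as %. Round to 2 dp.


eta_BTE = (BP / (mf * LHV)) * 100
Denominator = 0.0335 * 42321 = 1417.7535 kW
eta_BTE = (502 / 1417.7535) * 100 = 35.41%


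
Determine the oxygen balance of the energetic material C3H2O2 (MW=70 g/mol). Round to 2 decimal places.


OB = -1600 * (2C + H/2 - O) / MW
Inner = 2*3 + 2/2 - 2 = 5.00
OB = -1600 * 5.00 / 70 = -114.29%


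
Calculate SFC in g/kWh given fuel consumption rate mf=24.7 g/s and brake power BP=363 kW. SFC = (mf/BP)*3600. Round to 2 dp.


SFC = (mf / BP) * 3600
Rate = 24.7 / 363 = 0.068044 g/(s*kW)
SFC = 0.068044 * 3600 = 244.96 g/kWh


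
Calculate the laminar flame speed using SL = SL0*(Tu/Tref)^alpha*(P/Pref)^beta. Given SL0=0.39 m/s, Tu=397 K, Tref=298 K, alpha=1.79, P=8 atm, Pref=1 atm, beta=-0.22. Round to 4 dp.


SL = SL0 * (Tu/Tref)^alpha * (P/Pref)^beta
T ratio = 397/298 = 1.33221477
(T ratio)^alpha = 1.33221477^1.79 = 1.671044
(P/Pref)^beta = 8^(-0.22) = 0.632878
SL = 0.39 * 1.671044 * 0.632878 = 0.4125 m/s


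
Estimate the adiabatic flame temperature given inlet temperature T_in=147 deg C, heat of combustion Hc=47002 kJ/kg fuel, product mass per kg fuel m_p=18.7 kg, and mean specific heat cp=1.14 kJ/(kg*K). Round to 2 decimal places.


T_ad = T_in + Hc / (m_p * cp)
Denominator = 18.7 * 1.14 = 21.3180
Temperature rise = 47002 / 21.3180 = 2204.80 K
T_ad = 147 + 2204.80 = 2351.80 deg C


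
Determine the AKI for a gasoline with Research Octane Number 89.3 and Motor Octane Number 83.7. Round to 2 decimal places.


AKI = (RON + MON) / 2
AKI = (89.3 + 83.7) / 2
AKI = 173.0 / 2 = 86.50


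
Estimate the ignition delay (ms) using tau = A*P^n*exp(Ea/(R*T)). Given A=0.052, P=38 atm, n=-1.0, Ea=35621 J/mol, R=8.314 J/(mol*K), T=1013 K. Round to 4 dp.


tau = A * P^n * exp(Ea/(R*T))
P^n = 38^(-1.0) = 0.02631579
Ea/(R*T) = 35621/(8.314*1013) = 4.229477
exp(Ea/(R*T)) = 68.681285
tau = 0.052 * 0.02631579 * 68.681285 = 0.0940 ms


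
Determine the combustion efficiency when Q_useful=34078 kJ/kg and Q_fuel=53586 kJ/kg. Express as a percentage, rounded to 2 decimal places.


Efficiency = (Q_useful / Q_fuel) * 100
Efficiency = (34078 / 53586) * 100
Efficiency = 0.6359 * 100 = 63.59%


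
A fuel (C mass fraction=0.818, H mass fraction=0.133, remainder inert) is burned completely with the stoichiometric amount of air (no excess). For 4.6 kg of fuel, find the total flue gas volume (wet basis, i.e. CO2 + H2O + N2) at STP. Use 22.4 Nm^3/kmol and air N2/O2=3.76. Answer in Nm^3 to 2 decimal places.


Per kg fuel: CO2 = (C/12 kmol)*22.4 = (0.818/12)*22.4 = 1.52693 Nm^3
Per kg fuel: H2O = (H/2 kmol)*22.4 = (0.133/2)*22.4 = 1.48960 Nm^3
O2 needed per kg fuel = C/12 + H/4 = 0.818/12 + 0.133/4 = 0.10141667 kmol
Per kg fuel: N2 = O2*3.76*22.4 = 0.10141667*3.76*22.4 = 8.54172 Nm^3
Total per kg = 1.52693 + 1.48960 + 8.54172 = 11.55825 Nm^3
Total = 11.55825 * 4.6 = 53.17 Nm^3


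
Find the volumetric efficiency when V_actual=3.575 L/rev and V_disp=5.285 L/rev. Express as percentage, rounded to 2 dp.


eta_v = (V_actual / V_disp) * 100
Ratio = 3.575 / 5.285 = 0.6764
eta_v = 0.6764 * 100 = 67.64%


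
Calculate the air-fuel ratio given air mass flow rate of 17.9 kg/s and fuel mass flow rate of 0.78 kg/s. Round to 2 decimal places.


AFR = m_air / m_fuel
AFR = 17.9 / 0.78 = 22.95


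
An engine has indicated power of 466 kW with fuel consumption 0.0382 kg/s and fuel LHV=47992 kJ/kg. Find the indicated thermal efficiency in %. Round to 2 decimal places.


eta_ith = (IP / (mf * LHV)) * 100
Denominator = 0.0382 * 47992 = 1833.2944 kW
eta_ith = (466 / 1833.2944) * 100 = 25.42%


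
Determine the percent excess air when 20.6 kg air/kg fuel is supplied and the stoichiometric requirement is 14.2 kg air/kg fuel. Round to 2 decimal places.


Excess air = actual - stoichiometric = 20.6 - 14.2 = 6.40 kg/kg fuel
Excess air % = (excess / stoich) * 100 = (6.40 / 14.2) * 100 = 45.07%


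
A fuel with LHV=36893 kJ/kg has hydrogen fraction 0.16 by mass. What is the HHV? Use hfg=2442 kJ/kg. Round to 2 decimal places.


HHV = LHV + hfg * 9 * H
Water addition = 2442 * 9 * 0.16 = 3516.480 kJ/kg
HHV = 36893 + 3516.480 = 40409.48 kJ/kg


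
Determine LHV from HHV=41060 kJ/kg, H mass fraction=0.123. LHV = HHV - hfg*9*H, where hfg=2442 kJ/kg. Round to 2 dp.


LHV = HHV - hfg * 9 * H
Water correction = 2442 * 9 * 0.123 = 2703.294 kJ/kg
LHV = 41060 - 2703.294 = 38356.71 kJ/kg


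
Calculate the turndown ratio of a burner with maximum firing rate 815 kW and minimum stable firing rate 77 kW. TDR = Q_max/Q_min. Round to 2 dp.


TDR = Q_max / Q_min
TDR = 815 / 77 = 10.58


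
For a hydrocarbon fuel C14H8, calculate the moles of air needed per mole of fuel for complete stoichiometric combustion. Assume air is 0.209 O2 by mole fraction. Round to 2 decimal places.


Balanced combustion: C14H8 + 16 O2 -> 14 CO2 + 4 H2O
O2 needed = C + H/4 = 14 + 8/4 = 16.00 moles
Air moles = O2 / 0.209 = 16.00 / 0.209 = 76.56 moles air


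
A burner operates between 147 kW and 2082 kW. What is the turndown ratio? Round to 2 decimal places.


TDR = Q_max / Q_min
TDR = 2082 / 147 = 14.16


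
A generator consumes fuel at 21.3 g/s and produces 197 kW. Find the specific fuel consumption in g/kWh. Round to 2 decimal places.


SFC = (mf / BP) * 3600
Rate = 21.3 / 197 = 0.108122 g/(s*kW)
SFC = 0.108122 * 3600 = 389.24 g/kWh


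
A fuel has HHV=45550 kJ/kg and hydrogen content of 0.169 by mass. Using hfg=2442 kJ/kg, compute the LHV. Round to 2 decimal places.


LHV = HHV - hfg * 9 * H
Water correction = 2442 * 9 * 0.169 = 3714.282 kJ/kg
LHV = 45550 - 3714.282 = 41835.72 kJ/kg


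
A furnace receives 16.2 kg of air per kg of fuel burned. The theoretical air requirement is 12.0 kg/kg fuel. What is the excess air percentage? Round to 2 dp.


Excess air = actual - stoichiometric = 16.2 - 12.0 = 4.20 kg/kg fuel
Excess air % = (excess / stoich) * 100 = (4.20 / 12.0) * 100 = 35.00%


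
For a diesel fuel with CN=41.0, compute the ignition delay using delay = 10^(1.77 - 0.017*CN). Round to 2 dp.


delay = 10^(1.77 - 0.017*CN)
Exponent = 1.77 - 0.017*41.0 = 1.0730
delay = 10^1.0730 = 11.83 ms


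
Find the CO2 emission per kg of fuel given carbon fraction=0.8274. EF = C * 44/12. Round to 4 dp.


EF = C_frac * (M_CO2 / M_C)
EF = 0.8274 * (44/12)
EF = 0.8274 * 3.666667 = 3.0338 kg_CO2/kg_fuel


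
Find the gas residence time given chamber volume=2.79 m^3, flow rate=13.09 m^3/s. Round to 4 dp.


tau = V / Q_flow
tau = 2.79 / 13.09 = 0.2131 s


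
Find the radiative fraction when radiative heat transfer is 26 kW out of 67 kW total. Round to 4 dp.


f_rad = Q_rad / Q_total
f_rad = 26 / 67 = 0.3881


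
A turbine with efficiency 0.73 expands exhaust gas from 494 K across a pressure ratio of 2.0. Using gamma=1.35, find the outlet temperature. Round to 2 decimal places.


T_out = T_in * (1 - eta * (1 - PR^(-(gamma-1)/gamma)))
Exponent = -(1.35-1)/1.35 = -0.25925926
PR^exp = 2.0^(-0.25925926) = 0.83551680
Factor = 1 - 0.73*(1 - 0.83551680) = 0.87992726
T_out = 494 * 0.87992726 = 434.68 K


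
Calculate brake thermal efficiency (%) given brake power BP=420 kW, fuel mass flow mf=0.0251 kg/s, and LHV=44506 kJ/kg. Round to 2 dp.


eta_BTE = (BP / (mf * LHV)) * 100
Denominator = 0.0251 * 44506 = 1117.1006 kW
eta_BTE = (420 / 1117.1006) * 100 = 37.60%


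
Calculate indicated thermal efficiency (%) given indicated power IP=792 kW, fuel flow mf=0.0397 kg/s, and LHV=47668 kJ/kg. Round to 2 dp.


eta_ith = (IP / (mf * LHV)) * 100
Denominator = 0.0397 * 47668 = 1892.4196 kW
eta_ith = (792 / 1892.4196) * 100 = 41.85%


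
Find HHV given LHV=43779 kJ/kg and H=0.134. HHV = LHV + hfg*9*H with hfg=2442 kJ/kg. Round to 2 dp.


HHV = LHV + hfg * 9 * H
Water addition = 2442 * 9 * 0.134 = 2945.052 kJ/kg
HHV = 43779 + 2945.052 = 46724.05 kJ/kg


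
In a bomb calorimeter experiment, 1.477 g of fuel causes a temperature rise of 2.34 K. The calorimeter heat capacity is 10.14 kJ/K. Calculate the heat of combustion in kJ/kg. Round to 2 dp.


Hc = C_cal * delta_T / m_fuel
Q_released = 10.14 * 2.34 = 23.7276 kJ
m_fuel = 1.477 g = 1.477/1000 kg = 0.001477 kg
Hc = 23.7276 / 0.001477 = 16064.73 kJ/kg


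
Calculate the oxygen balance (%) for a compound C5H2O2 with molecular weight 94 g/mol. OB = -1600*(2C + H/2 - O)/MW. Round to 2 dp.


OB = -1600 * (2C + H/2 - O) / MW
Inner = 2*5 + 2/2 - 2 = 9.00
OB = -1600 * 9.00 / 94 = -153.19%


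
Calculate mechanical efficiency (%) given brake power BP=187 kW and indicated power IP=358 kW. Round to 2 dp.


eta_mech = (BP / IP) * 100
Ratio = 187 / 358 = 0.5223
eta_mech = 0.5223 * 100 = 52.23%


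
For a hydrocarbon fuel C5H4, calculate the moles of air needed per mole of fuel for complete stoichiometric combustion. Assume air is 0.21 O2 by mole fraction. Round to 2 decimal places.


Balanced combustion: C5H4 + 6 O2 -> 5 CO2 + 2 H2O
O2 needed = C + H/4 = 5 + 4/4 = 6.00 moles
Air moles = O2 / 0.21 = 6.00 / 0.21 = 28.57 moles air


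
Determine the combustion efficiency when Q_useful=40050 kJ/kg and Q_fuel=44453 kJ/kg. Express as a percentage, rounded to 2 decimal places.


Efficiency = (Q_useful / Q_fuel) * 100
Efficiency = (40050 / 44453) * 100
Efficiency = 0.9010 * 100 = 90.10%


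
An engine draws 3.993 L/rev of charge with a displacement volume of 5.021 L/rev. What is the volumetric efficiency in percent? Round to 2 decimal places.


eta_v = (V_actual / V_disp) * 100
Ratio = 3.993 / 5.021 = 0.7953
eta_v = 0.7953 * 100 = 79.53%


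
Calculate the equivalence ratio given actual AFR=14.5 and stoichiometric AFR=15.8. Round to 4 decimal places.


phi = AFR_stoich / AFR_actual
phi = 15.8 / 14.5 = 1.0897


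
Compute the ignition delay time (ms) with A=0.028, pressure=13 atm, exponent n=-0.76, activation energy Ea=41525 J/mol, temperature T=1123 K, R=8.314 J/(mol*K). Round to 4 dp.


tau = A * P^n * exp(Ea/(R*T))
P^n = 13^(-0.76) = 0.14236494
Ea/(R*T) = 41525/(8.314*1123) = 4.447540
exp(Ea/(R*T)) = 85.416562
tau = 0.028 * 0.14236494 * 85.416562 = 0.3405 ms
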